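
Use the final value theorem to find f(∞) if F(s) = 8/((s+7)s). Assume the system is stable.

f(∞) = lim_{s→0} sF(s) = lim_{s→0} 8/(s+7) = 8/7

Final answer: 8/7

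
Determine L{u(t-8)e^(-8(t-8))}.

u(t-a)f(t-a) with f(t)=e^(-8t). L{e^(-8t)} = 1/(s+8). By time shift: e^(-8s)/(s+8)

Final answer: e^(-8s)/(s+8)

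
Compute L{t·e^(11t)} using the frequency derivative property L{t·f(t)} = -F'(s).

L{e^(11t)} = 1/(s-11). By frequency derivative: L{t·e^(11t)} = -d/ds[1/(s-11)] = -(-1)/(s-11)² = 1/(s-11)²

Final answer: 1/(s-11)²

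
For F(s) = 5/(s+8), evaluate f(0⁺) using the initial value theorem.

f(0⁺) = lim_{s→∞} s·5/(s+8) = lim_{s→∞} 5s/(s+8) = 5

Final answer: 5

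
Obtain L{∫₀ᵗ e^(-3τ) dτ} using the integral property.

L{∫₀ᵗ f(τ)dτ} = F(s)/s with F(s) = 1/(s+3), so L{∫₀ᵗ e^(-3τ) dτ} = 1/(s(s+3))

Final answer: 1/(s(s+3))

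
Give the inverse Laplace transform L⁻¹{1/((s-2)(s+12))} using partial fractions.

Decompose: A/(s-2) + B/(s+12). A = 1/14, B = -1/14. f(t) = (e^(2t) - e^(-12t))/14

Final answer: (e^(2t) - e^(-12t))/14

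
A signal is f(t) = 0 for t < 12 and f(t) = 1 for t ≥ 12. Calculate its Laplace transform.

f(t) = u(t-12). L{u(t-12)} = e^(-12s)/s, so L{f(t)} = e^(-12s)/s

Final answer: e^(-12s)/s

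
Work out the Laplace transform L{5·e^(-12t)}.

L{e^(at)} = 1/(s-a), so L{e^(-12t)} = 1/(s+12). Then L{5·e^(-12t)} = 5/(s+12)

Final answer: 5/(s+12)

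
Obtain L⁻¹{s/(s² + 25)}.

This is the form c·s/(s² + a²) with a = 5. L⁻¹ = cos(5t)

Final answer: cos(5t)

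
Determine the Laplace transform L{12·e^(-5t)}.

L{e^(at)} = 1/(s-a), so L{e^(-5t)} = 1/(s+5). Then L{12·e^(-5t)} = 12/(s+5)

Final answer: 12/(s+5)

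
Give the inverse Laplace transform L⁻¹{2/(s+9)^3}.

L⁻¹{n!/(s-a)^(n+1)} = t^n·e^(at), so L⁻¹{2/(s+9)^3} = t^2·e^(-9t)

Final answer: t^2·e^(-9t)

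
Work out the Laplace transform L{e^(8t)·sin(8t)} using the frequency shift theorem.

Frequency shift: L{e^(at)f(t)} = F(s-a). L{e^(8t)·sin(8t)} = 8/((s-8)² + 64)

Final answer: 8/((s-8)² + 64)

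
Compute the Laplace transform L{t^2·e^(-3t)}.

L{t^n·e^(at)} = n!/(s-a)^(n+1), so L{t^2·e^(-3t)} = 2/(s+3)^3

Final answer: 2/(s+3)^3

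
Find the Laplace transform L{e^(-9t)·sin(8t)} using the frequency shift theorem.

Frequency shift: L{e^(at)f(t)} = F(s-a). L{e^(-9t)·sin(8t)} = 8/((s+9)² + 64)

Final answer: 8/((s+9)² + 64)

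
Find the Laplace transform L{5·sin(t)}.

L{sin(ωt)} = ω/(s² + ω²), so L{sin(t)} = 1/(s² + 1). Then L{5·sin(t)} = 5·1/(s² + 1) = 5/(s² + 1)

Final answer: 5/(s² + 1)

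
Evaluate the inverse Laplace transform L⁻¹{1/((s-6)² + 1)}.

Using frequency shift, L⁻¹{1/((s-6)² + 1)} = e^(6t)·sin(t)

Final answer: e^(6t)·sin(t)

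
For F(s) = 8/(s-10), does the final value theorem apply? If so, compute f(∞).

sF(s) = 8s/(s-10) has a pole at s = 10 in the right half-plane. Theorem does NOT apply (unstable system; f(t) = 8·e^(10t) grows without bound).

Final answer: Not applicable (unstable)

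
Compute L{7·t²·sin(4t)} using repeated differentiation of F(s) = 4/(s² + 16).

F(s) = 4/(s² + 16). F'(s) = -8s/(s² + 16)². F''(s) = -8(16 - 3s²)/(s² + 16)³ = (24s² - 128)/(s² + 16)³. So L{t²·sin(4t)} = (-1)² F''(s) = (24s² - 128)/(s² + 16)³. Then L{7·t²·sin(4t)} = 7·(24s² - 128)/(s² + 16)³ = (168s² - 896)/(s² + 16)³

Final answer: (168s² - 896)/(s² + 16)³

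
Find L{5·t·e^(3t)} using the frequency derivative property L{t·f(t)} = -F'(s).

L{e^(3t)} = 1/(s-3). By frequency derivative: L{t·e^(3t)} = -d/ds[1/(s-3)] = -(-1)/(s-3)² = 1/(s-3)². Then L{5·t·e^(3t)} = 5·1/(s-3)² = 5/(s-3)²

Final answer: 5/(s-3)²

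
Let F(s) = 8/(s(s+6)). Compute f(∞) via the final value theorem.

f(∞) = lim_{s→0} s·8/(s(s+6)) = lim_{s→0} 8/(s+6) = 8/6 = 4/3

Final answer: 4/3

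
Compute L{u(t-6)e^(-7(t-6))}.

u(t-a)f(t-a) with f(t)=e^(-7t). L{e^(-7t)} = 1/(s+7). By time shift: e^(-6s)/(s+7)

Final answer: e^(-6s)/(s+7)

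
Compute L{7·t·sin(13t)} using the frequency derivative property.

L{sin(13t)} = 13/(s² + 169). By L{t·f(t)} = -F'(s): -d/ds[13/(s² + 169)] = -(13)·(-2s)/(s² + 169)² = 26s/(s² + 169)². Then L{7·t·sin(13t)} = 7·26s/(s² + 169)² = 182s/(s² + 169)²

Final answer: 182s/(s² + 169)²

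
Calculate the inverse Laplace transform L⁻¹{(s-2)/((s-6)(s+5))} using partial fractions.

Using partial fractions, f(t) = (4e^(6t) + 7e^(-5t))/11

Final answer: (4e^(6t) + 7e^(-5t))/11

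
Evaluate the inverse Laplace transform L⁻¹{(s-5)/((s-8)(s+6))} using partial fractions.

Using partial fractions, f(t) = (3e^(8t) + 11e^(-6t))/14

Final answer: (3e^(8t) + 11e^(-6t))/14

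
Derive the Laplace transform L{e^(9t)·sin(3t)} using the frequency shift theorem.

Frequency shift: L{e^(at)f(t)} = F(s-a). L{e^(9t)·sin(3t)} = 3/((s-9)² + 9)

Final answer: 3/((s-9)² + 9)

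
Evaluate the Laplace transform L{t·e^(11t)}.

L{t^n·e^(at)} = n!/(s-a)^(n+1), so L{t·e^(11t)} = 1/(s-11)^2

Final answer: 1/(s-11)^2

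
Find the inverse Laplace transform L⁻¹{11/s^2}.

L⁻¹{n!/s^(n+1)} = t^n with n=1. So L⁻¹{1/s^2} = t, and L⁻¹{11/s^2} = (11/1)·t = 11·t

Final answer: 11·t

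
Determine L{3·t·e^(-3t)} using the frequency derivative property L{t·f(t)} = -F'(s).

L{e^(-3t)} = 1/(s+3). By frequency derivative: L{t·e^(-3t)} = -d/ds[1/(s+3)] = -(-1)/(s+3)² = 1/(s+3)². Then L{3·t·e^(-3t)} = 3·1/(s+3)² = 3/(s+3)²

Final answer: 3/(s+3)²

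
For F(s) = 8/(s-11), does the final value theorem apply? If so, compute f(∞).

sF(s) = 8s/(s-11) has a pole at s = 11 in the right half-plane. Theorem does NOT apply (unstable system; f(t) = 8·e^(11t) grows without bound).

Final answer: Not applicable (unstable)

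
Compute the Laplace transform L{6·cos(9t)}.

L{cos(ωt)} = s/(s² + ω²), so L{cos(9t)} = s/(s² + 81). Then L{6·cos(9t)} = 6·s/(s² + 81) = 6s/(s² + 81)

Final answer: 6s/(s² + 81)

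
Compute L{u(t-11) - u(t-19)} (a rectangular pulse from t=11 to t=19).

L{u(t-a)} = e^(-as)/s. L{u(t-11) - u(t-19)} = (e^(-11s) - e^(-19s))/s

Final answer: (e^(-11s) - e^(-19s))/s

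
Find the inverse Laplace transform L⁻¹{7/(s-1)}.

L⁻¹{1/(s-a)} = e^(at), so L⁻¹{1/(s-1)} = e^t, and L⁻¹{7/(s-1)} = 7·e^t

Final answer: 7·e^t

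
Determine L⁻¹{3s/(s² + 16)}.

This is the form c·s/(s² + a²) with a = 4, c = 3. L⁻¹ = 3·cos(4t)

Final answer: 3·cos(4t)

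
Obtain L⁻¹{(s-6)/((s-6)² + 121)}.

Using frequency shift: L⁻¹{(s-a)/((s-a)² + b²)} = e^(at)cos(bt). Here a=6, b=11

Final answer: e^(6t)·cos(11t)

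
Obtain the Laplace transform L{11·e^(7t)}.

L{e^(at)} = 1/(s-a), so L{e^(7t)} = 1/(s-7). Then L{11·e^(7t)} = 11/(s-7)

Final answer: 11/(s-7)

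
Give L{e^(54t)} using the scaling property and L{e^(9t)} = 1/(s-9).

Using L{f(at)} = (1/a)F(s/a) with a=6 and f(t) = e^(9t): L{e^(54t)} = (1/6) · 1/((s/6)-9) = (1/6) · 6/(s-54) = 1/(s-54)

Final answer: 1/(s-54)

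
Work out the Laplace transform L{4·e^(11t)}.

L{e^(at)} = 1/(s-a), so L{e^(11t)} = 1/(s-11). Then L{4·e^(11t)} = 4/(s-11)

Final answer: 4/(s-11)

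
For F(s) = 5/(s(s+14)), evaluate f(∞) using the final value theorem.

f(∞) = lim_{s→0} s·5/(s(s+14)) = lim_{s→0} 5/(s+14) = 5/14 = 5/14

Final answer: 5/14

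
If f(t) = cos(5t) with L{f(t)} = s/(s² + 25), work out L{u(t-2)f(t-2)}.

Time shift theorem: L{u(t-a)f(t-a)} = e^(-as)F(s). Here a=2, F(s) = s/(s² + 25), so L{u(t-2)f(t-2)} = e^(-2s)·s/(s² + 25)

Final answer: e^(-2s)·s/(s² + 25)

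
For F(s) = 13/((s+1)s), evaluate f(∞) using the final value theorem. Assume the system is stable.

f(∞) = lim_{s→0} sF(s) = lim_{s→0} 13/(s+1) = 13

Final answer: 13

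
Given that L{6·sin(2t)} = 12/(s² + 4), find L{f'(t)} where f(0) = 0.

L{f'(t)} = s·F(s) - f(0) = s·12/(s² + 4) - 0 = 12s/(s² + 4)

Final answer: 12s/(s² + 4)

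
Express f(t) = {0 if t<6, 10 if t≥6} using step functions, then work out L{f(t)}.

f(t) = 10·u(t-6). L{u(t-6)} = e^(-6s)/s, so L{f(t)} = 10·e^(-6s)/s

Final answer: 10·e^(-6s)/s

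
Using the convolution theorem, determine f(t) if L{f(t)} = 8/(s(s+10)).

8/(s(s+10)) = (8/s)·(1/(s+10)) = L{8}·L{e^(-10t)}. By convolution, f(t) = 8*e^(-10t) = ∫₀ᵗ 8·e^(-10τ) dτ = 8·(1 - e^(-10t))/10

Final answer: 8·(1 - e^(-10t))/10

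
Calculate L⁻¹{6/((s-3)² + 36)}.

Form: b/((s-a)² + b²) → e^(at)sin(bt). With a=3, b=6

Final answer: e^(3t)·sin(6t)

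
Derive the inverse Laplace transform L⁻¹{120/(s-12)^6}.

L⁻¹{n!/(s-a)^(n+1)} = t^n·e^(at), so L⁻¹{120/(s-12)^6} = t^5·e^(12t)

Final answer: t^5·e^(12t)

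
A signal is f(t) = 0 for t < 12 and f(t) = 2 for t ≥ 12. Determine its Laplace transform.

f(t) = 2·u(t-12). L{u(t-12)} = e^(-12s)/s, so L{f(t)} = 2·e^(-12s)/s

Final answer: 2·e^(-12s)/s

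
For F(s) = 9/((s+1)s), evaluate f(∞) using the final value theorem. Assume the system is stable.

f(∞) = lim_{s→0} sF(s) = lim_{s→0} 9/(s+1) = 9

Final answer: 9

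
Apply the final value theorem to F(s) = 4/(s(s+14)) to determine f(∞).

f(∞) = lim_{s→0} s·4/(s(s+14)) = lim_{s→0} 4/(s+14) = 4/14 = 2/7

Final answer: 2/7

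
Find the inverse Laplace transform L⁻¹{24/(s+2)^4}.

L⁻¹{n!/(s-a)^(n+1)} = t^n·e^(at) with n=3, a=-2. So L⁻¹{6/(s+2)^4} = t^3·e^(-2t), and L⁻¹{24/(s+2)^4} = (24/6)·t^3·e^(-2t) = 4·t^3·e^(-2t)

Final answer: 4·t^3·e^(-2t)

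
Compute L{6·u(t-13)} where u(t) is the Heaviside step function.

L{u(t-a)} = e^(-as)/s. Here a=13, so L{u(t-13)} = e^(-13s)/s, and L{6·u(t-13)} = 6·e^(-13s)/s

Final answer: 6·e^(-13s)/s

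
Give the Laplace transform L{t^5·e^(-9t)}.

L{t^n·e^(at)} = n!/(s-a)^(n+1), so L{t^5·e^(-9t)} = 120/(s+9)^6

Final answer: 120/(s+9)^6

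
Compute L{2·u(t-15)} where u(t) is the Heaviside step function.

L{u(t-a)} = e^(-as)/s. Here a=15, so L{u(t-15)} = e^(-15s)/s, and L{2·u(t-15)} = 2·e^(-15s)/s

Final answer: 2·e^(-15s)/s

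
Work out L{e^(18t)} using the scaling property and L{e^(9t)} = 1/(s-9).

Using L{f(at)} = (1/a)F(s/a) with a=2 and f(t) = e^(9t): L{e^(18t)} = (1/2) · 1/((s/2)-9) = (1/2) · 2/(s-18) = 1/(s-18)

Final answer: 1/(s-18)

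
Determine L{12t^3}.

L{t^n} = n!/s^(n+1). So L{12t^3} = 12·3!/s^4 = 72/s^4

Final answer: 72/s^4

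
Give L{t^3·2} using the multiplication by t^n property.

L{2} = 2/s. d^1/ds^1[1/s] = -1/s². d^2/ds^2[1/s] = 2/s^3. d^3/ds^3[1/s] = -6/s^4. So L{t^3} = (-1)^{3}·-6/s^4 = 6/s^4. Then L{t^3·2} = 2·6/s^4 = 12/s^4

Final answer: 12/s^4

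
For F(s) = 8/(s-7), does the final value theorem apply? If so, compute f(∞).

sF(s) = 8s/(s-7) has a pole at s = 7 in the right half-plane. Theorem does NOT apply (unstable system; f(t) = 8·e^(7t) grows without bound).

Final answer: Not applicable (unstable)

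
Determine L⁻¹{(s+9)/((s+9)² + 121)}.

Using frequency shift: L⁻¹{(s-a)/((s-a)² + b²)} = e^(at)cos(bt). Here a=-9, b=11

Final answer: e^(-9t)·cos(11t)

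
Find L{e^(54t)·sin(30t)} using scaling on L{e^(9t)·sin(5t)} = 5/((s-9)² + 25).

Scaling with a=6: L{e^(54t)·sin(30t)} = (1/6) · 5/((s/6-9)² + 25). Simplifying: 30/((s-54)² + 900)

Final answer: 30/((s-54)² + 900)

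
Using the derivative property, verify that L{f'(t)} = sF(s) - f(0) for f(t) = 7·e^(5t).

f'(t) = 35e^(5t). Direct: L{f'(t)} = 35/(s-5). Property: s·7/(s-5) - 7 = (7s - 7(s-5))/(s-5) = 35/(s-5). ✓

Final answer: 35/(s-5)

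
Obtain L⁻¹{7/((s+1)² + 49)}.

Form: b/((s-a)² + b²) → e^(at)sin(bt). With a=-1, b=7

Final answer: e^(-t)·sin(7t)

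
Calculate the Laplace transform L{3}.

L{3} = 3 · L{1} = 3/s

Final answer: 3/s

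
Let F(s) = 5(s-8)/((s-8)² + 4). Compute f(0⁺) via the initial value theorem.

f(0⁺) = lim_{s→∞} sF(s) = lim_{s→∞} 5s(s-8)/((s-8)² + 4) = 5

Final answer: 5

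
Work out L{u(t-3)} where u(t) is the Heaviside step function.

L{u(t-a)} = e^(-as)/s. Here a=3, so L{u(t-3)} = e^(-3s)/s

Final answer: e^(-3s)/s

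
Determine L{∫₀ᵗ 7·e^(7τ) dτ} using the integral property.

L{∫₀ᵗ f(τ)dτ} = F(s)/s with F(s) = 7/(s-7), so L{∫₀ᵗ 7·e^(7τ) dτ} = 7/(s(s-7))

Final answer: 7/(s(s-7))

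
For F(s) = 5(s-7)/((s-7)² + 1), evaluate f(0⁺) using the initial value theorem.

f(0⁺) = lim_{s→∞} sF(s) = lim_{s→∞} 5s(s-7)/((s-7)² + 1) = 5

Final answer: 5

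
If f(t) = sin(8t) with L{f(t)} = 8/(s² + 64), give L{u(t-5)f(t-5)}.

Time shift theorem: L{u(t-a)f(t-a)} = e^(-as)F(s). Here a=5, F(s) = 8/(s² + 64), so L{u(t-5)f(t-5)} = e^(-5s)·8/(s² + 64)

Final answer: e^(-5s)·8/(s² + 64)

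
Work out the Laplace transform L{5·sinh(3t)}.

L{sinh(ωt)} = ω/(s² - ω²), so L{sinh(3t)} = 3/(s² - 9). Then L{5·sinh(3t)} = 5·3/(s² - 9) = 15/(s² - 9)

Final answer: 15/(s² - 9)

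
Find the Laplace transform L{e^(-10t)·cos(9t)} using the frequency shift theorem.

Frequency shift: L{e^(at)f(t)} = F(s-a). L{e^(-10t)·cos(9t)} = (s+10)/((s+10)² + 81)

Final answer: (s+10)/((s+10)² + 81)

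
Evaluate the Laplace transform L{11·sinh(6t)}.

L{sinh(ωt)} = ω/(s² - ω²), so L{sinh(6t)} = 6/(s² - 36). Then L{11·sinh(6t)} = 11·6/(s² - 36) = 66/(s² - 36)

Final answer: 66/(s² - 36)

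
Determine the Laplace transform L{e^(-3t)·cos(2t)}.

L{e^(at)·cos(ωt)} = (s-a)/((s-a)² + ω²), so L{e^(-3t)·cos(2t)} = (s+3)/((s+3)² + 4)

Final answer: (s+3)/((s+3)² + 4)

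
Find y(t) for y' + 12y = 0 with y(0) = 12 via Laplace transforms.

L{y'} + 12L{y} = 0. sY - 12 + 12Y = 0. Y(s+12) = 12. Y = 12/(s+12)

Final answer: y(t) = 12e^(-12t)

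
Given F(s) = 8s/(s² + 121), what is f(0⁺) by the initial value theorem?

f(0⁺) = lim_{s→∞} s·8s/(s² + 121) = lim_{s→∞} 8s²/(s² + 121) = 8

Final answer: 8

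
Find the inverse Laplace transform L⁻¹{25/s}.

L⁻¹{c/s} = c, so L⁻¹{25/s} = 25

Final answer: 25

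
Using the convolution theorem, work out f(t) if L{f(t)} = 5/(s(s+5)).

5/(s(s+5)) = (5/s)·(1/(s+5)) = L{5}·L{e^(-5t)}. By convolution, f(t) = 5*e^(-5t) = ∫₀ᵗ 5·e^(-5τ) dτ = 5·(1 - e^(-5t))/5

Final answer: 5·(1 - e^(-5t))/5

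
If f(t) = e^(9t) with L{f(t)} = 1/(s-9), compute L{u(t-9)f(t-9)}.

Time shift theorem: L{u(t-a)f(t-a)} = e^(-as)F(s). Here a=9, F(s) = 1/(s-9), so L{u(t-9)f(t-9)} = e^(-9s)·1/(s-9)

Final answer: e^(-9s)·1/(s-9)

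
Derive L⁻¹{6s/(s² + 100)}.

This is the form c·s/(s² + a²) with a = 10, c = 6. L⁻¹ = 6·cos(10t)

Final answer: 6·cos(10t)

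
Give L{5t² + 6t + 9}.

L{5t² + 6t + 9} = 5·2/s³ + 6/s² + 9/s = 10/s³ + 6/s² + 9/s

Final answer: 10/s³ + 6/s² + 9/s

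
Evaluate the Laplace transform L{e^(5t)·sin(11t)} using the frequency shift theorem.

Frequency shift: L{e^(at)f(t)} = F(s-a). L{e^(5t)·sin(11t)} = 11/((s-5)² + 121)

Final answer: 11/((s-5)² + 121)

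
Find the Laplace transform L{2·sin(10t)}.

L{sin(ωt)} = ω/(s² + ω²), so L{sin(10t)} = 10/(s² + 100). Then L{2·sin(10t)} = 2·10/(s² + 100) = 20/(s² + 100)

Final answer: 20/(s² + 100)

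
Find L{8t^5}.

L{t^n} = n!/s^(n+1). So L{8t^5} = 8·5!/s^6 = 960/s^6

Final answer: 960/s^6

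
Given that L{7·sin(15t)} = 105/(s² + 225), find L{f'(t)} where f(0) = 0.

L{f'(t)} = s·F(s) - f(0) = s·105/(s² + 225) - 0 = 105s/(s² + 225)

Final answer: 105s/(s² + 225)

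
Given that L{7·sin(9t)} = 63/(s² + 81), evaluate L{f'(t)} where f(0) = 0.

L{f'(t)} = s·F(s) - f(0) = s·63/(s² + 81) - 0 = 63s/(s² + 81)

Final answer: 63s/(s² + 81)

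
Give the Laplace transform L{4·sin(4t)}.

L{sin(ωt)} = ω/(s² + ω²), so L{sin(4t)} = 4/(s² + 16). Then L{4·sin(4t)} = 4·4/(s² + 16) = 16/(s² + 16)

Final answer: 16/(s² + 16)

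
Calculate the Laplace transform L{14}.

L{14} = 14 · L{1} = 14/s

Final answer: 14/s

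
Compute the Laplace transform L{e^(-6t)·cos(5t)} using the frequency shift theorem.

Frequency shift: L{e^(at)f(t)} = F(s-a). L{e^(-6t)·cos(5t)} = (s+6)/((s+6)² + 25)

Final answer: (s+6)/((s+6)² + 25)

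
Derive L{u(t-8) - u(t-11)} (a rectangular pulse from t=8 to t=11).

L{u(t-a)} = e^(-as)/s. L{u(t-8) - u(t-11)} = (e^(-8s) - e^(-11s))/s

Final answer: (e^(-8s) - e^(-11s))/s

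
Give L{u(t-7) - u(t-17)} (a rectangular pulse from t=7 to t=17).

L{u(t-a)} = e^(-as)/s. L{u(t-7) - u(t-17)} = (e^(-7s) - e^(-17s))/s

Final answer: (e^(-7s) - e^(-17s))/s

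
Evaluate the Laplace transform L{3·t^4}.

L{t^n} = n!/s^(n+1), so L{t^4} = 24/s^5. Then L{3·t^4} = 3·24/s^5 = 72/s^5

Final answer: 72/s^5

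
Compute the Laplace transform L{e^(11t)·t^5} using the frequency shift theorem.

L{e^(at)·t^n} = n!/(s-a)^(n+1), so L{e^(11t)·t^5} = 120/(s-11)^6

Final answer: 120/(s-11)^6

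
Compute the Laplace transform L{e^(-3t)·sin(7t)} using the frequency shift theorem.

Frequency shift: L{e^(at)f(t)} = F(s-a). L{e^(-3t)·sin(7t)} = 7/((s+3)² + 49)

Final answer: 7/((s+3)² + 49)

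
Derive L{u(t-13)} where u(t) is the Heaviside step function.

L{u(t-a)} = e^(-as)/s. Here a=13, so L{u(t-13)} = e^(-13s)/s

Final answer: e^(-13s)/s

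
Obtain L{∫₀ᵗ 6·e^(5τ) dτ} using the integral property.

L{∫₀ᵗ f(τ)dτ} = F(s)/s with F(s) = 6/(s-5), so L{∫₀ᵗ 6·e^(5τ) dτ} = 6/(s(s-5))

Final answer: 6/(s(s-5))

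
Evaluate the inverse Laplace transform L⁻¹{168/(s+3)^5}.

L⁻¹{n!/(s-a)^(n+1)} = t^n·e^(at) with n=4, a=-3. So L⁻¹{24/(s+3)^5} = t^4·e^(-3t), and L⁻¹{168/(s+3)^5} = (168/24)·t^4·e^(-3t) = 7·t^4·e^(-3t)

Final answer: 7·t^4·e^(-3t)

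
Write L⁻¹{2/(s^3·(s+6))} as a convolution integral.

2/(s^3·(s+6)) = (2/s^3)·(1/(s+6)) = L{t^2}·L{e^(-6t)}. So f(t) = t^2*e^(-6t) = ∫₀ᵗ τ^2·e^(-6(t-τ)) dτ

Final answer: ∫₀ᵗ τ^2·e^(-6(t-τ)) dτ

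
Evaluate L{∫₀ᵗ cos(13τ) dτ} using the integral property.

L{∫₀ᵗ f(τ)dτ} = F(s)/s with F(s) = s/(s² + 169), so the result is (s/(s² + 169))/s = 1/(s² + 169)

Final answer: 1/(s² + 169)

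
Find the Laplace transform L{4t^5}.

L{4t^5} = 4 · L{t^5} = 4 · 120/s^6 = 480/s^6

Final answer: 480/s^6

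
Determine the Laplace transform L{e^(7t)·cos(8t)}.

L{e^(at)·cos(ωt)} = (s-a)/((s-a)² + ω²), so L{e^(7t)·cos(8t)} = (s-7)/((s-7)² + 64)

Final answer: (s-7)/((s-7)² + 64)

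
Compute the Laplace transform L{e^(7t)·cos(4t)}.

L{e^(at)·cos(ωt)} = (s-a)/((s-a)² + ω²), so L{e^(7t)·cos(4t)} = (s-7)/((s-7)² + 16)

Final answer: (s-7)/((s-7)² + 16)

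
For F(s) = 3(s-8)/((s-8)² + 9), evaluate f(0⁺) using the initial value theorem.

f(0⁺) = lim_{s→∞} sF(s) = lim_{s→∞} 3s(s-8)/((s-8)² + 9) = 3

Final answer: 3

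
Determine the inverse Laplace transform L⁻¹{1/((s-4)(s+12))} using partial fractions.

Decompose: A/(s-4) + B/(s+12). A = 1/16, B = -1/16. f(t) = (e^(4t) - e^(-12t))/16

Final answer: (e^(4t) - e^(-12t))/16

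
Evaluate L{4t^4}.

L{t^n} = n!/s^(n+1). So L{4t^4} = 4·4!/s^5 = 96/s^5

Final answer: 96/s^5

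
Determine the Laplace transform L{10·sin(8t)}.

L{sin(ωt)} = ω/(s² + ω²), so L{sin(8t)} = 8/(s² + 64). Then L{10·sin(8t)} = 10·8/(s² + 64) = 80/(s² + 64)

Final answer: 80/(s² + 64)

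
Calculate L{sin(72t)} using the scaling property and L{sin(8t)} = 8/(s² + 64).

Using L{f(at)} = (1/a)F(s/a) with a=9: L{sin(72t)} = (1/9) · 8/((s/9)² + 64) = (1/9) · 8·81/(s² + 5184) = 72/(s² + 5184)

Final answer: 72/(s² + 5184)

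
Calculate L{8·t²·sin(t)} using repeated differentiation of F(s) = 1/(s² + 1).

F(s) = 1/(s² + 1). F'(s) = -2s/(s² + 1)². F''(s) = -2(1 - 3s²)/(s² + 1)³ = (6s² - 2)/(s² + 1)³. So L{t²·sin(t)} = (-1)² F''(s) = (6s² - 2)/(s² + 1)³. Then L{8·t²·sin(t)} = 8·(6s² - 2)/(s² + 1)³ = (48s² - 16)/(s² + 1)³

Final answer: (48s² - 16)/(s² + 1)³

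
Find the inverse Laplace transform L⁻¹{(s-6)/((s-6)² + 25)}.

Using frequency shift, L⁻¹{(s-6)/((s-6)² + 25)} = e^(6t)·cos(5t)

Final answer: e^(6t)·cos(5t)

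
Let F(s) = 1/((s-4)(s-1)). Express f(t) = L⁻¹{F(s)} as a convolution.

1/((s-4)(s-1)) = (1/(s-4))·(1/(s-1)) = L{e^(4t)}·L{e^t}. So f(t) = e^(4t)*e^t = ∫₀ᵗ e^(4τ)·e^(t-τ) dτ

Final answer: ∫₀ᵗ e^(4τ)·e^(t-τ) dτ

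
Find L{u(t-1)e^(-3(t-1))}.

u(t-a)f(t-a) with f(t)=e^(-3t). L{e^(-3t)} = 1/(s+3). By time shift: e^(-s)/(s+3)

Final answer: e^(-s)/(s+3)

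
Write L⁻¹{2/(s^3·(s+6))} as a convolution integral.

2/(s^3·(s+6)) = (2/s^3)·(1/(s+6)) = L{t^2}·L{e^(-6t)}. So f(t) = t^2*e^(-6t) = ∫₀ᵗ τ^2·e^(-6(t-τ)) dτ

Final answer: ∫₀ᵗ τ^2·e^(-6(t-τ)) dτ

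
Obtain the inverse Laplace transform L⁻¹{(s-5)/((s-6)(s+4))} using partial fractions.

Using partial fractions, f(t) = (e^(6t) + 9e^(-4t))/10

Final answer: (e^(6t) + 9e^(-4t))/10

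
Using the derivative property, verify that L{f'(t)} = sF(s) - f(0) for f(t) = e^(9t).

f'(t) = 9e^(9t). Direct: L{f'(t)} = 9/(s-9). Property: s·1/(s-9) - 1 = (s - (s-9))/(s-9) = 9/(s-9). ✓

Final answer: 9/(s-9)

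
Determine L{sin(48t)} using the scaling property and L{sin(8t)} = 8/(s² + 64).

Using L{f(at)} = (1/a)F(s/a) with a=6: L{sin(48t)} = (1/6) · 8/((s/6)² + 64) = (1/6) · 8·36/(s² + 2304) = 48/(s² + 2304)

Final answer: 48/(s² + 2304)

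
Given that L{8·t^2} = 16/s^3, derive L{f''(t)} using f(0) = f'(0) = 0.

L{f''(t)} = s²F(s) - sf(0) - f'(0) = s²·16/s^3 - 0 - 0 = 16/s

Final answer: 16/s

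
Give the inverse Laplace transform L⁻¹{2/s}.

L⁻¹{c/s} = c, so L⁻¹{2/s} = 2

Final answer: 2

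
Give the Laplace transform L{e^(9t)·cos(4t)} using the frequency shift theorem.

Frequency shift: L{e^(at)f(t)} = F(s-a). L{e^(9t)·cos(4t)} = (s-9)/((s-9)² + 16)

Final answer: (s-9)/((s-9)² + 16)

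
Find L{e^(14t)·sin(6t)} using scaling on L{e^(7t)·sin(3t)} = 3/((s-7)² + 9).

Scaling with a=2: L{e^(14t)·sin(6t)} = (1/2) · 3/((s/2-7)² + 9). Simplifying: 6/((s-14)² + 36)

Final answer: 6/((s-14)² + 36)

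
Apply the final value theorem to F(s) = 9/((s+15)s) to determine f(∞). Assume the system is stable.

f(∞) = lim_{s→0} sF(s) = lim_{s→0} 9/(s+15) = 3/5

Final answer: 3/5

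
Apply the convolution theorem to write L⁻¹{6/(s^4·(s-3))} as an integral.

6/(s^4·(s-3)) = (6/s^4)·(1/(s-3)) = L{t^3}·L{e^(3t)}. So f(t) = t^3*e^(3t) = ∫₀ᵗ τ^3·e^(3(t-τ)) dτ

Final answer: ∫₀ᵗ τ^3·e^(3(t-τ)) dτ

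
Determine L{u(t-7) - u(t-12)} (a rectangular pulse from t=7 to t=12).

L{u(t-a)} = e^(-as)/s. L{u(t-7) - u(t-12)} = (e^(-7s) - e^(-12s))/s

Final answer: (e^(-7s) - e^(-12s))/s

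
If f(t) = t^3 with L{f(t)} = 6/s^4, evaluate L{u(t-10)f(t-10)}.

Time shift theorem: L{u(t-a)f(t-a)} = e^(-as)F(s). Here a=10, F(s) = 6/s^4, so L{u(t-10)f(t-10)} = e^(-10s)·6/s^4

Final answer: e^(-10s)·6/s^4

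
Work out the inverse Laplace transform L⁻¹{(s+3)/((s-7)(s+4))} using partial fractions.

Using partial fractions, f(t) = (10e^(7t) + e^(-4t))/11

Final answer: (10e^(7t) + e^(-4t))/11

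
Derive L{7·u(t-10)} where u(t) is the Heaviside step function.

L{u(t-a)} = e^(-as)/s. Here a=10, so L{u(t-10)} = e^(-10s)/s, and L{7·u(t-10)} = 7·e^(-10s)/s

Final answer: 7·e^(-10s)/s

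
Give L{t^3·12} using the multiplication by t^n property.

L{12} = 12/s. d^1/ds^1[1/s] = -1/s². d^2/ds^2[1/s] = 2/s^3. d^3/ds^3[1/s] = -6/s^4. So L{t^3} = (-1)^{3}·-6/s^4 = 6/s^4. Then L{t^3·12} = 12·6/s^4 = 72/s^4

Final answer: 72/s^4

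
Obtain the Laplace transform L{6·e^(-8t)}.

L{e^(at)} = 1/(s-a), so L{e^(-8t)} = 1/(s+8). Then L{6·e^(-8t)} = 6/(s+8)

Final answer: 6/(s+8)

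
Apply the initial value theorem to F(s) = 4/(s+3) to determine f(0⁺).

f(0⁺) = lim_{s→∞} s·4/(s+3) = lim_{s→∞} 4s/(s+3) = 4

Final answer: 4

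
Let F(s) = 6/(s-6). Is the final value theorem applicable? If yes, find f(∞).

sF(s) = 6s/(s-6) has a pole at s = 6 in the right half-plane. Theorem does NOT apply (unstable system; f(t) = 6·e^(6t) grows without bound).

Final answer: Not applicable (unstable)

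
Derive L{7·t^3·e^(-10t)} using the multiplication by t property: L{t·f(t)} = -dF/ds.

Using L{t^n·e^(at)} = n!/(s-a)^(n+1), L{t^3·e^(-10t)} = 6/(s+10)^4, so L{7·t^3·e^(-10t)} = 7·6/(s+10)^4 = 42/(s+10)^4

Final answer: 42/(s+10)^4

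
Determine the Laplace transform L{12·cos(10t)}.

L{cos(ωt)} = s/(s² + ω²), so L{cos(10t)} = s/(s² + 100). Then L{12·cos(10t)} = 12·s/(s² + 100) = 12s/(s² + 100)

Final answer: 12s/(s² + 100)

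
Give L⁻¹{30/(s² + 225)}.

This is the form c·a/(s² + a²) with a = 15, c = 2. L⁻¹ = 2·sin(15t)

Final answer: 2·sin(15t)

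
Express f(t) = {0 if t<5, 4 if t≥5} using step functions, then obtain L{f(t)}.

f(t) = 4·u(t-5). L{u(t-5)} = e^(-5s)/s, so L{f(t)} = 4·e^(-5s)/s

Final answer: 4·e^(-5s)/s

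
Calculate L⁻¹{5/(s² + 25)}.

This is the form c·a/(s² + a²) with a = 5. L⁻¹ = sin(5t)

Final answer: sin(5t)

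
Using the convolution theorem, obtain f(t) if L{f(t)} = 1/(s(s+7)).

1/(s(s+7)) = (1/s)·(1/(s+7)) = L{1}·L{e^(-7t)}. By convolution, f(t) = 1*e^(-7t) = ∫₀ᵗ 1·e^(-7τ) dτ = (1 - e^(-7t))/7

Final answer: (1 - e^(-7t))/7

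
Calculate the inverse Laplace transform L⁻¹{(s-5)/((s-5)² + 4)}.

Using frequency shift, L⁻¹{(s-5)/((s-5)² + 4)} = e^(5t)·cos(2t)

Final answer: e^(5t)·cos(2t)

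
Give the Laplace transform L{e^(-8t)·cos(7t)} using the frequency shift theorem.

Frequency shift: L{e^(at)f(t)} = F(s-a). L{e^(-8t)·cos(7t)} = (s+8)/((s+8)² + 49)

Final answer: (s+8)/((s+8)² + 49)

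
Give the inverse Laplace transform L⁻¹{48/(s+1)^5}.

L⁻¹{n!/(s-a)^(n+1)} = t^n·e^(at) with n=4, a=-1. So L⁻¹{24/(s+1)^5} = t^4·e^(-t), and L⁻¹{48/(s+1)^5} = (48/24)·t^4·e^(-t) = 2·t^4·e^(-t)

Final answer: 2·t^4·e^(-t)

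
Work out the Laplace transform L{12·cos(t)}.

L{cos(ωt)} = s/(s² + ω²), so L{cos(t)} = s/(s² + 1). Then L{12·cos(t)} = 12·s/(s² + 1) = 12s/(s² + 1)

Final answer: 12s/(s² + 1)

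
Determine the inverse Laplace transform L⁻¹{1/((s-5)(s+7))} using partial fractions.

Decompose: A/(s-5) + B/(s+7). A = 1/12, B = -1/12. f(t) = (e^(5t) - e^(-7t))/12

Final answer: (e^(5t) - e^(-7t))/12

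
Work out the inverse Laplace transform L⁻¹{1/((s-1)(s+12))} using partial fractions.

Decompose: A/(s-1) + B/(s+12). A = 1/13, B = -1/13. f(t) = (e^t - e^(-12t))/13

Final answer: (e^t - e^(-12t))/13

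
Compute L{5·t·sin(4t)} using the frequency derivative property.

L{sin(4t)} = 4/(s² + 16). By L{t·f(t)} = -F'(s): -d/ds[4/(s² + 16)] = -(4)·(-2s)/(s² + 16)² = 8s/(s² + 16)². Then L{5·t·sin(4t)} = 5·8s/(s² + 16)² = 40s/(s² + 16)²

Final answer: 40s/(s² + 16)²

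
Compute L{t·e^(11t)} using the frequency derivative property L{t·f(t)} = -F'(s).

L{e^(11t)} = 1/(s-11). By frequency derivative: L{t·e^(11t)} = -d/ds[1/(s-11)] = -(-1)/(s-11)² = 1/(s-11)²

Final answer: 1/(s-11)²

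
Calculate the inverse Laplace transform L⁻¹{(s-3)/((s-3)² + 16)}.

Using frequency shift, L⁻¹{(s-3)/((s-3)² + 16)} = e^(3t)·cos(4t)

Final answer: e^(3t)·cos(4t)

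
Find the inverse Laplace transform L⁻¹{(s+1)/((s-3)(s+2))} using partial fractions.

Using partial fractions, f(t) = (4e^(3t) + e^(-2t))/5

Final answer: (4e^(3t) + e^(-2t))/5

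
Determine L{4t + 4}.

L{4t + 4} = 4·L{t} + 4·L{1} = 4/s² + 4/s

Final answer: 4/s² + 4/s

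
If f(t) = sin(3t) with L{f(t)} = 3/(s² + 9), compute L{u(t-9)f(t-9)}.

Time shift theorem: L{u(t-a)f(t-a)} = e^(-as)F(s). Here a=9, F(s) = 3/(s² + 9), so L{u(t-9)f(t-9)} = e^(-9s)·3/(s² + 9)

Final answer: e^(-9s)·3/(s² + 9)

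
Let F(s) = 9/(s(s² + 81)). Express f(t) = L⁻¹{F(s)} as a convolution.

9/(s(s² + 81)) = (1/s)·(9/(s² + 81)) = L{1}·L{sin(9t)}. So f(t) = 1*(sin(9t)) = ∫₀ᵗ sin(9τ) dτ

Final answer: ∫₀ᵗ sin(9τ) dτ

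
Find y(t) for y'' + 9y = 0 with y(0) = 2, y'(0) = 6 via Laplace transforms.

L{y''} + 9L{y} = 0. s²Y - 2s - 6 + 9Y = 0. Y(s² + 9) = 2s + 6. Y = (2s + 6)/(s² + 9). Inverting: y(t) = 2cos(3t) + 2sin(3t)

Final answer: y(t) = 2cos(3t) + 2sin(3t)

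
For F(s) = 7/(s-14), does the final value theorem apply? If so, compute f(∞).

sF(s) = 7s/(s-14) has a pole at s = 14 in the right half-plane. Theorem does NOT apply (unstable system; f(t) = 7·e^(14t) grows without bound).

Final answer: Not applicable (unstable)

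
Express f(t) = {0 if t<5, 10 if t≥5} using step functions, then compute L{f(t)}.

f(t) = 10·u(t-5). L{u(t-5)} = e^(-5s)/s, so L{f(t)} = 10·e^(-5s)/s

Final answer: 10·e^(-5s)/s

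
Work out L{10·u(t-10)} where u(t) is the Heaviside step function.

L{u(t-a)} = e^(-as)/s. Here a=10, so L{u(t-10)} = e^(-10s)/s, and L{10·u(t-10)} = 10·e^(-10s)/s

Final answer: 10·e^(-10s)/s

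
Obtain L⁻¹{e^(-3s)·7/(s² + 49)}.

L⁻¹{7/(s² + 49)} = sin(7t). By the time shift theorem, L⁻¹{e^(-as)F(s)} = u(t-a)f(t-a) with a=3, so L⁻¹{e^(-3s)·7/(s² + 49)} = u(t-3)·sin(7(t-3))

Final answer: u(t-3)·sin(7(t-3))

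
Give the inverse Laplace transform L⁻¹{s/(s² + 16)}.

L⁻¹{s/(s² + 16)} = cos(4t)

Final answer: cos(4t)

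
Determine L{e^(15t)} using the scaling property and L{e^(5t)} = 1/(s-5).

Using L{f(at)} = (1/a)F(s/a) with a=3 and f(t) = e^(5t): L{e^(15t)} = (1/3) · 1/((s/3)-5) = (1/3) · 3/(s-15) = 1/(s-15)

Final answer: 1/(s-15)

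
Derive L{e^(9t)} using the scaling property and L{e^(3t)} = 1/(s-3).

Using L{f(at)} = (1/a)F(s/a) with a=3 and f(t) = e^(3t): L{e^(9t)} = (1/3) · 1/((s/3)-3) = (1/3) · 3/(s-9) = 1/(s-9)

Final answer: 1/(s-9)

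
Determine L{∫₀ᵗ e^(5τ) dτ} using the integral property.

L{∫₀ᵗ f(τ)dτ} = F(s)/s with F(s) = 1/(s-5), so L{∫₀ᵗ e^(5τ) dτ} = 1/(s(s-5))

Final answer: 1/(s(s-5))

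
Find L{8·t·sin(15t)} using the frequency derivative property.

L{sin(15t)} = 15/(s² + 225). By L{t·f(t)} = -F'(s): -d/ds[15/(s² + 225)] = -(15)·(-2s)/(s² + 225)² = 30s/(s² + 225)². Then L{8·t·sin(15t)} = 8·30s/(s² + 225)² = 240s/(s² + 225)²

Final answer: 240s/(s² + 225)²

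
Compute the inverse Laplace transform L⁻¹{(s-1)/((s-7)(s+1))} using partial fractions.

Using partial fractions, f(t) = (6e^(7t) + 2e^(-t))/8

Final answer: (6e^(7t) + 2e^(-t))/8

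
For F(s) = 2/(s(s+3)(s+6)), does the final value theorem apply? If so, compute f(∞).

Poles of sF(s) = 2/((s+3)(s+6)) are at s = -3 and s = -6, both in the left half-plane. Theorem applies. f(∞) = lim_{s→0} sF(s) = 2/(3·6) = 1/9

Final answer: 1/9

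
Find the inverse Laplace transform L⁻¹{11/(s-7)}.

L⁻¹{1/(s-a)} = e^(at), so L⁻¹{1/(s-7)} = e^(7t), and L⁻¹{11/(s-7)} = 11·e^(7t)

Final answer: 11·e^(7t)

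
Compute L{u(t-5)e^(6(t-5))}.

u(t-a)f(t-a) with f(t)=e^(6t). L{e^(6t)} = 1/(s-6). By time shift: e^(-5s)/(s-6)

Final answer: e^(-5s)/(s-6)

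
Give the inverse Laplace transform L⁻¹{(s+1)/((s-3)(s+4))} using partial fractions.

Using partial fractions, f(t) = (4e^(3t) + 3e^(-4t))/7

Final answer: (4e^(3t) + 3e^(-4t))/7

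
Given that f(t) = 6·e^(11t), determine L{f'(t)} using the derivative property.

f(0) = 6, F(s) = 6/(s-11). L{f'(t)} = s·F(s) - f(0) = 6s/(s-11) - 6 = (6s - 6(s-11))/(s-11) = 66/(s-11)

Final answer: 66/(s-11)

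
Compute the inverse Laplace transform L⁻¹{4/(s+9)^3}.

L⁻¹{n!/(s-a)^(n+1)} = t^n·e^(at) with n=2, a=-9. So L⁻¹{2/(s+9)^3} = t^2·e^(-9t), and L⁻¹{4/(s+9)^3} = (4/2)·t^2·e^(-9t) = 2·t^2·e^(-9t)

Final answer: 2·t^2·e^(-9t)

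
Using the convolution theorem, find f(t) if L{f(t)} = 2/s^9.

2/s^9 = (2/s)·(1/s^8) = L{2}·L{t^7/5040}. By convolution, f(t) = 2*t^7/5040 = ∫₀ᵗ 2·τ^7/5040 dτ = 2·t^8/40320

Final answer: 2·t^8/40320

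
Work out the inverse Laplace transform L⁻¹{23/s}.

L⁻¹{c/s} = c, so L⁻¹{23/s} = 23

Final answer: 23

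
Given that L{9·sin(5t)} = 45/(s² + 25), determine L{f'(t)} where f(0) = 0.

L{f'(t)} = s·F(s) - f(0) = s·45/(s² + 25) - 0 = 45s/(s² + 25)

Final answer: 45s/(s² + 25)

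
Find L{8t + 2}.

L{8t + 2} = 8·L{t} + 2·L{1} = 8/s² + 2/s

Final answer: 8/s² + 2/s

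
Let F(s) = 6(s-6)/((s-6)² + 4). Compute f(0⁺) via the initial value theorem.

f(0⁺) = lim_{s→∞} sF(s) = lim_{s→∞} 6s(s-6)/((s-6)² + 4) = 6

Final answer: 6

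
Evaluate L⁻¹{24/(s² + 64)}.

This is the form c·a/(s² + a²) with a = 8, c = 3. L⁻¹ = 3·sin(8t)

Final answer: 3·sin(8t)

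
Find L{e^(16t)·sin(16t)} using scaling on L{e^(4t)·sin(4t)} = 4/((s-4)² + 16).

Scaling with a=4: L{e^(16t)·sin(16t)} = (1/4) · 4/((s/4-4)² + 16). Simplifying: 16/((s-16)² + 256)

Final answer: 16/((s-16)² + 256)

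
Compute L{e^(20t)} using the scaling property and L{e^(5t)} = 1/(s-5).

Using L{f(at)} = (1/a)F(s/a) with a=4 and f(t) = e^(5t): L{e^(20t)} = (1/4) · 1/((s/4)-5) = (1/4) · 4/(s-20) = 1/(s-20)

Final answer: 1/(s-20)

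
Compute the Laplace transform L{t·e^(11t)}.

L{t^n·e^(at)} = n!/(s-a)^(n+1), so L{t·e^(11t)} = 1/(s-11)^2

Final answer: 1/(s-11)^2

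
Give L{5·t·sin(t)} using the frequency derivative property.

L{sin(t)} = 1/(s² + 1). By L{t·f(t)} = -F'(s): -d/ds[1/(s² + 1)] = -(1)·(-2s)/(s² + 1)² = 2s/(s² + 1)². Then L{5·t·sin(t)} = 5·2s/(s² + 1)² = 10s/(s² + 1)²

Final answer: 10s/(s² + 1)²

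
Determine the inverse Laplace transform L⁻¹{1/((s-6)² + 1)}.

Using frequency shift, L⁻¹{1/((s-6)² + 1)} = e^(6t)·sin(t)

Final answer: e^(6t)·sin(t)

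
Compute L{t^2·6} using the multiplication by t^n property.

L{6} = 6/s. d^1/ds^1[1/s] = -1/s². d^2/ds^2[1/s] = 2/s^3. So L{t^2} = (-1)^{2}·2/s^3 = 2/s^3. Then L{t^2·6} = 6·2/s^3 = 12/s^3

Final answer: 12/s^3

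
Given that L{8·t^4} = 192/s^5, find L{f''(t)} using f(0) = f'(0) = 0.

L{f''(t)} = s²F(s) - sf(0) - f'(0) = s²·192/s^5 - 0 - 0 = 192/s^3

Final answer: 192/s^3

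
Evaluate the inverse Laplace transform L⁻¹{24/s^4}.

L⁻¹{n!/s^(n+1)} = t^n with n=3. So L⁻¹{6/s^4} = t^3, and L⁻¹{24/s^4} = (24/6)·t^3 = 4·t^3

Final answer: 4·t^3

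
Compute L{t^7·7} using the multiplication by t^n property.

L{7} = 7/s. d^1/ds^1[1/s] = -1/s². d^2/ds^2[1/s] = 2/s^3. d^3/ds^3[1/s] = -6/s^4. d^4/ds^4[1/s] = 24/s^5. d^5/ds^5[1/s] = -120/s^6. d^6/ds^6[1/s] = 720/s^7. d^7/ds^7[1/s] = -5040/s^8. So L{t^7} = (-1)^{7}·-5040/s^8 = 5040/s^8. Then L{t^7·7} = 7·5040/s^8 = 35280/s^8

Final answer: 35280/s^8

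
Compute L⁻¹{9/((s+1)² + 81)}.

Form: b/((s-a)² + b²) → e^(at)sin(bt). With a=-1, b=9

Final answer: e^(-t)·sin(9t)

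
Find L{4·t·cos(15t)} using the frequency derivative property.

L{cos(15t)} = s/(s² + 225). Derivative: d/ds[s/(s² + 225)] = [(s² + 225) - s·2s]/(s² + 225)² = (225 - s²)/(s² + 225)². So L{t·cos(15t)} = -F'(s) = (s² - 225)/(s² + 225)². Then L{4·t·cos(15t)} = 4·(s² - 225)/(s² + 225)²

Final answer: 4·(s² - 225)/(s² + 225)²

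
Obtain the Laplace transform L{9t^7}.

L{9t^7} = 9 · L{t^7} = 9 · 5040/s^8 = 45360/s^8

Final answer: 45360/s^8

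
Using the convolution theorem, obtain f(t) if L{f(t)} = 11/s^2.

11/s^2 = (11/s)·(1/s) = L{11}·L{1}. By convolution, f(t) = 11*1 = ∫₀ᵗ 11·1 dτ = 11·t

Final answer: 11·t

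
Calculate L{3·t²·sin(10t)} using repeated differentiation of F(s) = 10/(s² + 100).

F(s) = 10/(s² + 100). F'(s) = -20s/(s² + 100)². F''(s) = -20(100 - 3s²)/(s² + 100)³ = (60s² - 2000)/(s² + 100)³. So L{t²·sin(10t)} = (-1)² F''(s) = (60s² - 2000)/(s² + 100)³. Then L{3·t²·sin(10t)} = 3·(60s² - 2000)/(s² + 100)³ = (180s² - 6000)/(s² + 100)³

Final answer: (180s² - 6000)/(s² + 100)³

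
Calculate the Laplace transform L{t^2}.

L{t^n} = n!/s^(n+1), so L{t^2} = 2/s^3

Final answer: 2/s^3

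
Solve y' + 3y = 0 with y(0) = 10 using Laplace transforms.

L{y'} + 3L{y} = 0. sY - 10 + 3Y = 0. Y(s+3) = 10. Y = 10/(s+3)

Final answer: y(t) = 10e^(-3t)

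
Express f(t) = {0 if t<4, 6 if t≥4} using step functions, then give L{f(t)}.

f(t) = 6·u(t-4). L{u(t-4)} = e^(-4s)/s, so L{f(t)} = 6·e^(-4s)/s

Final answer: 6·e^(-4s)/s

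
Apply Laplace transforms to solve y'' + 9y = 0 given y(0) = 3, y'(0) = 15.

L{y''} + 9L{y} = 0. s²Y - 3s - 15 + 9Y = 0. Y(s² + 9) = 3s + 15. Y = (3s + 15)/(s² + 9). Inverting: y(t) = 3cos(3t) + 5sin(3t)

Final answer: y(t) = 3cos(3t) + 5sin(3t)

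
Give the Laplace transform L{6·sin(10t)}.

L{sin(ωt)} = ω/(s² + ω²), so L{sin(10t)} = 10/(s² + 100). Then L{6·sin(10t)} = 6·10/(s² + 100) = 60/(s² + 100)

Final answer: 60/(s² + 100)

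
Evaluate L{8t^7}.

L{t^n} = n!/s^(n+1). So L{8t^7} = 8·7!/s^8 = 40320/s^8

Final answer: 40320/s^8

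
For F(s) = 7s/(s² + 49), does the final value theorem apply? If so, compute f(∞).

The final value theorem requires all poles of sF(s) in the left half-plane. sF(s) = 7s²/(s² + 49) has poles at s = ±7i (imaginary axis). Theorem does NOT apply (oscillatory system).

Final answer: Not applicable (oscillatory)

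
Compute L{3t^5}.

L{t^n} = n!/s^(n+1). So L{3t^5} = 3·5!/s^6 = 360/s^6

Final answer: 360/s^6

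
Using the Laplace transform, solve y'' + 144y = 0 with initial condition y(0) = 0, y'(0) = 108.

L{y''} + 144L{y} = 0. s²Y - 0 - 108 + 144Y = 0. Y(s² + 144) = 108. Y = (108)/(s² + 144). Inverting: y(t) = 9sin(12t)

Final answer: y(t) = 9sin(12t)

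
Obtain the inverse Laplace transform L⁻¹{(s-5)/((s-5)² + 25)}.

Using frequency shift, L⁻¹{(s-5)/((s-5)² + 25)} = e^(5t)·cos(5t)

Final answer: e^(5t)·cos(5t)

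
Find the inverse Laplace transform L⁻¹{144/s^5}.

L⁻¹{n!/s^(n+1)} = t^n with n=4. So L⁻¹{24/s^5} = t^4, and L⁻¹{144/s^5} = (144/24)·t^4 = 6·t^4

Final answer: 6·t^4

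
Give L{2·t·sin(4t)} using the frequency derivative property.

L{sin(4t)} = 4/(s² + 16). By L{t·f(t)} = -F'(s): -d/ds[4/(s² + 16)] = -(4)·(-2s)/(s² + 16)² = 8s/(s² + 16)². Then L{2·t·sin(4t)} = 2·8s/(s² + 16)² = 16s/(s² + 16)²

Final answer: 16s/(s² + 16)²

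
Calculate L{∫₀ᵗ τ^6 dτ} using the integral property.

L{∫₀ᵗ f(τ)dτ} = F(s)/s with f(t) = t^6. F(s) = 720/s^7, so L{∫₀ᵗ τ^6 dτ} = (720/s^7)/s = 720/s^8. (Check: ∫₀ᵗ τ^6 dτ = t^7/7.)

Final answer: 720/s^8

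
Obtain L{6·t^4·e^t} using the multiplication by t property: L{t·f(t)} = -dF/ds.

Using L{t^n·e^(at)} = n!/(s-a)^(n+1), L{t^4·e^t} = 24/(s-1)^5, so L{6·t^4·e^t} = 6·24/(s-1)^5 = 144/(s-1)^5

Final answer: 144/(s-1)^5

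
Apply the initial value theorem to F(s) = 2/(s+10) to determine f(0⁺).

f(0⁺) = lim_{s→∞} s·2/(s+10) = lim_{s→∞} 2s/(s+10) = 2

Final answer: 2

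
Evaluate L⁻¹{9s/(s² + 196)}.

This is the form c·s/(s² + a²) with a = 14, c = 9. L⁻¹ = 9·cos(14t)

Final answer: 9·cos(14t)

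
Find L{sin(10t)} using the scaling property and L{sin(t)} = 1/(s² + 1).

Using L{f(at)} = (1/a)F(s/a) with a=10: L{sin(10t)} = (1/10) · 1/((s/10)² + 1) = (1/10) · 1·100/(s² + 100) = 10/(s² + 100)

Final answer: 10/(s² + 100)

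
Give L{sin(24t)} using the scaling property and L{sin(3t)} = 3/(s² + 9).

Using L{f(at)} = (1/a)F(s/a) with a=8: L{sin(24t)} = (1/8) · 3/((s/8)² + 9) = (1/8) · 3·64/(s² + 576) = 24/(s² + 576)

Final answer: 24/(s² + 576)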